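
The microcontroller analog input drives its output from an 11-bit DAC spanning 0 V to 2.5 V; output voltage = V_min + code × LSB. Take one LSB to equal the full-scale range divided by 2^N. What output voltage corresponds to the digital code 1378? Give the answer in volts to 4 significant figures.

Full-scale range = 2.5 V. LSB = 2.5 V / 2^11.
V_out = 0 + 1378 × (2.5/2048) V
      = 0 + 1.68213 = 1.68213 V.

1.682 V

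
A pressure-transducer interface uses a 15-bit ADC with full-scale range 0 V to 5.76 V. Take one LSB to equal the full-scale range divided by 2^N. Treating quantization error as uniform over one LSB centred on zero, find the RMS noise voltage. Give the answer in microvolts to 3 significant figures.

50.7 µV

Full-scale range = 5.76 V.
One LSB is 5.76 V / 32768 = 175.78 µV.
RMS of a uniform error over width LSB is LSB/√12 = 50.7 µV.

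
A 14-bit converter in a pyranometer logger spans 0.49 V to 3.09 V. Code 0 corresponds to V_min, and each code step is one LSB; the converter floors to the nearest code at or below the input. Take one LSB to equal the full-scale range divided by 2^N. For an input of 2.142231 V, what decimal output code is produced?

Range = 3.09 − (0.49) = 2.6 V. LSB = 2.6 V / 2^14 ≈ 158.7 µV.
(V_in − V_min) × 2^14/range = (2.142231 − (0.49)) × 16384/2.6 = 10411.597.
Floor → code = 10411.

10411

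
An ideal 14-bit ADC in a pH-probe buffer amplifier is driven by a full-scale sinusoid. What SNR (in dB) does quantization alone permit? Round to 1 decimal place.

86.0 dB

SNR = 6.02·14 + 1.76 = 86.04 dB.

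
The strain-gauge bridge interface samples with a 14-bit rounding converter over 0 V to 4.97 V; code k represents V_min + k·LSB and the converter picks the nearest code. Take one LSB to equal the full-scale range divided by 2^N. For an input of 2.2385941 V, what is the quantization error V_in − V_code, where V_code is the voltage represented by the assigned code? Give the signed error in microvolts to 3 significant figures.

−90.0 µV

Range is 4.97 V. LSB = 4.97 V / 2^14 ≈ 303.3 µV.
(2.2385941 − (0)) / LSB = 2.2385941 × 16384/4.97 = 7379.7034. Nearest integer: k = 7380.
V_code = V_min + k × range/2^14 = 0 + 7380 × 4.97/16384 = 2.2386840820 V.
Error = V_in − V_code = 2.2385941 − (2.2386840820) = −90.0 µV.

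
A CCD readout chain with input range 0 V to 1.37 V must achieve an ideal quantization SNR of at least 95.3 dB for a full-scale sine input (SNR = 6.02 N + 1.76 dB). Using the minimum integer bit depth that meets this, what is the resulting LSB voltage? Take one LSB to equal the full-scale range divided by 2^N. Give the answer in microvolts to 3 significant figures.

20.9 µV

Full-scale range = 1.37 V.
N ≥ (95.3 − 1.76)/6.02 = 15.538 → N_min = 16.
One LSB is 1.37 V / 65536 = 20.9 µV.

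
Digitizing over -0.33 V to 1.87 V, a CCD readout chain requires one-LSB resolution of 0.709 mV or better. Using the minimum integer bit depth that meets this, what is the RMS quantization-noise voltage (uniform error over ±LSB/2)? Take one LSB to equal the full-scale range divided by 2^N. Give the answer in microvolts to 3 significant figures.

The full-scale span is 1.87 − (-0.33) = 2.2 V.
Required number of levels: 2.2/0.709 mV = 3103.0; smallest N with 2^N ≥ that is 12.
LSB = 2.2 V / 2^12 = 0.53711 mV.
V_rms = LSB/√12 = 155 µV.

155 µV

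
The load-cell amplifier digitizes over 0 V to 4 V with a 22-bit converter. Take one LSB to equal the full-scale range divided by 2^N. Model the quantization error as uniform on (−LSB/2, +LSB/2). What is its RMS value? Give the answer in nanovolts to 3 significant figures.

Full-scale range = 4 V.
LSB = 4 V / 2^22 = 0.95367 µV.
RMS of a uniform error over width LSB is LSB/√12 = 275 nV.

275 nV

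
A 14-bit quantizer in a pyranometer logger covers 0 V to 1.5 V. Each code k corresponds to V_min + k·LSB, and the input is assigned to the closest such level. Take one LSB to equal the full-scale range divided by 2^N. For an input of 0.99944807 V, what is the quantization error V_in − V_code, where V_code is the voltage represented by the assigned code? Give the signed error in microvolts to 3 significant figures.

Range is 1.5 V. LSB = 1.5 V / 2^14 ≈ 91.55 µV.
(0.99944807 − (0)) / LSB = 0.99944807 × 16384/1.5 = 10916.6381. Nearest integer: k = 10917.
Reconstructed level: 0 + 10917 × 1.5/16384 V = 0.99948120117 V.
Error = V_in − V_code = 0.99944807 − (0.99948120117) = −33.1 µV.

−33.1 µV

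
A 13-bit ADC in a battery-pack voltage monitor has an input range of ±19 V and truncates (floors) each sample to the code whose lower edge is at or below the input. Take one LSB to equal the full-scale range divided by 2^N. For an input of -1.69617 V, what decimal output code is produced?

3730

The full-scale span is 19 − (-19) = 38 V. LSB = 38 V / 2^13 ≈ 4.639 mV.
code = ⌊(V_in − V_min)/LSB⌋ = ⌊(V_in − V_min) × 2^13 / range⌋
     = ⌊(-1.69617 − (-19)) × 8192 / 38⌋ = ⌊17.30383 × 8192/38⌋
     = ⌊3730.341⌋ = 3730.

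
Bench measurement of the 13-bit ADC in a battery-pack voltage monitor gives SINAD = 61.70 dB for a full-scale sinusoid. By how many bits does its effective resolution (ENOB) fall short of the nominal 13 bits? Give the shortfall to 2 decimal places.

3.04 bits

Effective bits = (61.70 − 1.76)/6.02 = 9.9568.
Lost resolution: 13 − 9.9568 = 3.0432 bits.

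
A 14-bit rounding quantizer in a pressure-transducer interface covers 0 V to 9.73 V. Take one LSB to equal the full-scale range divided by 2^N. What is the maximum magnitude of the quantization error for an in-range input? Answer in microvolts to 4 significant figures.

Range is 9.73 V.
Step size = 9.73/16384 V = 0.593872 mV.
|e|_max = LSB/2 = 296.9 µV.

296.9 µV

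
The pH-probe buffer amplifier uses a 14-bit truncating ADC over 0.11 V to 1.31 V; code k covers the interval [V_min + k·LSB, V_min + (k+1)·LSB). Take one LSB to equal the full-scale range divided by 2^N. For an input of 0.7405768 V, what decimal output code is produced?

Span: 1.31 V − (0.11 V) = 1.2 V. LSB = 1.2 V / 2^14 ≈ 73.24 µV.
code = ⌊(V_in − V_min)/LSB⌋ = ⌊(V_in − V_min) × 2^14 / range⌋
     = ⌊(0.7405768 − (0.11)) × 16384 / 1.2⌋ = ⌊0.6305768 × 16384/1.2⌋
     = ⌊8609.475⌋ = 8609.

8609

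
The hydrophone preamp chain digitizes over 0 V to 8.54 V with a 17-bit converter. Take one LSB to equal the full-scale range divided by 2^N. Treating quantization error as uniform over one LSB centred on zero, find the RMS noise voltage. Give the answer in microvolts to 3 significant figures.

18.8 µV

Span = 8.54 V.
LSB = 8.54 V ÷ 2^17 = 8.54/131072 V = 65.155 µV.
For a uniform distribution on [−LSB/2, +LSB/2], V_rms = LSB/√12 = 65.155 µV/3.4641 = 18.8 µV.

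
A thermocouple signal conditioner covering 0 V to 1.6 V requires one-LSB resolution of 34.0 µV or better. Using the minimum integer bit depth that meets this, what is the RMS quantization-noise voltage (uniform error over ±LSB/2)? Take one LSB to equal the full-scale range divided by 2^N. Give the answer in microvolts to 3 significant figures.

7.05 µV

Span = 1.6 V.
Levels needed ≥ 1.6/34.0 µV = 47060. 2^16 = 65536 suffices, so N_min = 16.
Step size = 1.6/65536 V = 24.414 µV.
RMS noise = LSB/√12 = 7.05 µV.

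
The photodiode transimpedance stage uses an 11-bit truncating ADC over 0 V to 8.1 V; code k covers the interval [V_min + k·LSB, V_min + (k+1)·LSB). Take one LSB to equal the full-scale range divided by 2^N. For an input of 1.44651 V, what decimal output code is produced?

Range is 8.1 V. LSB = 8.1 V / 2^11 ≈ 3.955 mV.
code = ⌊(V_in − V_min)/LSB⌋ = ⌊(V_in − V_min) × 2^11 / range⌋
     = ⌊(1.44651 − (0)) × 2048 / 8.1⌋ = ⌊1.44651 × 2048/8.1⌋
     = ⌊365.735⌋ = 365.

365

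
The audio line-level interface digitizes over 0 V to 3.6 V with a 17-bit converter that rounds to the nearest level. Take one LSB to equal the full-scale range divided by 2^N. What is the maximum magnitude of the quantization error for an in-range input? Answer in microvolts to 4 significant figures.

Full-scale range = 3.6 V.
LSB = 3.6 V ÷ 2^17 = 3.6/131072 V = 27.4658 µV.
A rounding quantizer has |error| ≤ LSB/2 = 13.73 µV.

13.73 µV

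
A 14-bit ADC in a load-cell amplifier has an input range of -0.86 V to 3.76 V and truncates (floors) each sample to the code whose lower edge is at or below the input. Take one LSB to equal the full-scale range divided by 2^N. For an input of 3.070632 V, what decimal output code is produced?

Range = 3.76 − (-0.86) = 4.62 V. LSB = 4.62 V / 2^14 ≈ 282.0 µV.
code = ⌊(V_in − V_min)/LSB⌋ = ⌊(V_in − V_min) × 2^14 / range⌋
     = ⌊(3.070632 − (-0.86)) × 16384 / 4.62⌋ = ⌊3.930632 × 16384/4.62⌋
     = ⌊13939.280⌋ = 13939.

13939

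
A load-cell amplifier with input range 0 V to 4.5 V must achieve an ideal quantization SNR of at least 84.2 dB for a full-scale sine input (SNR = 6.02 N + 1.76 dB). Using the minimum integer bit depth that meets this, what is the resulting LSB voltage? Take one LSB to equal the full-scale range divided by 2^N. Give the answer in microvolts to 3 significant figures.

Full-scale range = 4.5 V.
Required N = ⌈(84.2 − 1.76)/6.02⌉ = ⌈13.694⌉ = 14.
One LSB is 4.5 V / 16384 = 275 µV.

275 µV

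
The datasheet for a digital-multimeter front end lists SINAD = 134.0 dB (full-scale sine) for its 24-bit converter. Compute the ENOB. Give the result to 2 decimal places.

21.97 bits

ENOB = (SINAD − 1.76) / 6.02 = (134.0 − 1.76) / 6.02 = 132.24 / 6.02 = 21.9668.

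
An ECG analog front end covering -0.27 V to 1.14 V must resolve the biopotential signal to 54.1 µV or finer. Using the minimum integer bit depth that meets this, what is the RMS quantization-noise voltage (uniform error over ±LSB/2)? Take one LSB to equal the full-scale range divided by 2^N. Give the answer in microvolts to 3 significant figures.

12.4 µV

Span: 1.14 V − (-0.27 V) = 1.41 V.
Required number of levels: 1.41/54.1 µV = 26063; smallest N with 2^N ≥ that is 15.
LSB = 1.41 V / 2^15 = 43.030 µV.
σ_q = LSB/√12 = 43.030 µV/3.4641 = 12.4 µV.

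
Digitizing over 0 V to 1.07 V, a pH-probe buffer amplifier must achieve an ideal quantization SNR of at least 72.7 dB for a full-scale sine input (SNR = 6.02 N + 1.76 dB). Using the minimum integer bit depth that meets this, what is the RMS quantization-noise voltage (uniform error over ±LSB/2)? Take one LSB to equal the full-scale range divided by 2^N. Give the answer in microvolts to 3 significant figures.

Range is 1.07 V.
6.02 N + 1.76 ≥ 72.7 gives N ≥ 11.784, so the minimum integer is 12.
One LSB is 1.07 V / 4096 = 261.23 µV.
V_rms = LSB/√12 = 75.4 µV.

75.4 µV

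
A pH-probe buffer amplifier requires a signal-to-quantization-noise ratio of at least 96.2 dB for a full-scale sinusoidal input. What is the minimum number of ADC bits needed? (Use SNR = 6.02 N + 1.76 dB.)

N ≥ (96.2 − 1.76)/6.02 = 15.688 → N_min = 16.

16 bits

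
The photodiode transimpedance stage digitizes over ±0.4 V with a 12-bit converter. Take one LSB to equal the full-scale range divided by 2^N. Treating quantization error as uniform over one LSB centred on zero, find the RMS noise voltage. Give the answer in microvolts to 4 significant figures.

Span: 0.4 V − (-0.4 V) = 0.8 V.
LSB = 0.8 V / 2^12 = 195.313 µV.
RMS of a uniform error over width LSB is LSB/√12 = 56.38 µV.

56.38 µV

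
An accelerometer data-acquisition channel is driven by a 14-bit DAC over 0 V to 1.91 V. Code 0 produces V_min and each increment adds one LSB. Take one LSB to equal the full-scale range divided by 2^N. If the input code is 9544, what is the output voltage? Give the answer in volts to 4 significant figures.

Full-scale range = 1.91 V. LSB = 1.91 V / 2^14.
V_out = V_min + code × LSB = 0 V + 9544 × 1.91 V / 16384
      = 0 + 1.11261 = 1.11261 V.

1.113 V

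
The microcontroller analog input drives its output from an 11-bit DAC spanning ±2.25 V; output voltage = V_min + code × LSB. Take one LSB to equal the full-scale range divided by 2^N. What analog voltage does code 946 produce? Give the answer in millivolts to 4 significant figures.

-171.4 mV

The full-scale span is 2.25 − (-2.25) = 4.5 V. LSB = 4.5 V / 2^11.
Output = V_min + (946/2048) × range = -2.25 + 0.461914 × 4.5 V
      = -2.25 + 2.07861 = -0.171387 V.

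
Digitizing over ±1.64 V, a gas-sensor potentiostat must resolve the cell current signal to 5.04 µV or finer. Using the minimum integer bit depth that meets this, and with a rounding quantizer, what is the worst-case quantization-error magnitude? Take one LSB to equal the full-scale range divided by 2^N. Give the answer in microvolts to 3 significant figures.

Full-scale range = 1.64 V − (-1.64 V) = 3.28 V.
3.28 V / 5.04 µV = 650800. Since 2^19 = 524288 and 2^20 = 1048576, N = 20.
One LSB is 3.28 V / 1048576 = 3.1281 µV.
Half an LSB is 1.56 µV.

1.56 µV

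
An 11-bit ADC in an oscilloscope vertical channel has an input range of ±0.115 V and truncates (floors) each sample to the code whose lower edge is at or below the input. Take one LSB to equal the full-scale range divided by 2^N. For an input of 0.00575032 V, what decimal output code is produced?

1075

The full-scale span is 0.115 − (-0.115) = 0.23 V. LSB = 0.23 V / 2^11 ≈ 112.3 µV.
code = ⌊(V_in − V_min)/LSB⌋ = ⌊(V_in − V_min) × 2^11 / range⌋
     = ⌊(0.00575032 − (-0.115)) × 2048 / 0.23⌋ = ⌊0.12075032 × 2048/0.23⌋
     = ⌊1075.203⌋ = 1075.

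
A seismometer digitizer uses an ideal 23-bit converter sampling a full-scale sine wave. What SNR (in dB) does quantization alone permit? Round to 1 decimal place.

140.2 dB

Ideal quantization SNR: 6.02 × 23 + 1.76 dB = 140.2 dB.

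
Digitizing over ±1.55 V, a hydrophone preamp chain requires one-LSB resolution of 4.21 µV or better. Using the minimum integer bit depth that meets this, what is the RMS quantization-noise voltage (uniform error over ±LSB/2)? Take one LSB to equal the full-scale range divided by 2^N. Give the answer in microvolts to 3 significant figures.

Span: 1.55 V − (-1.55 V) = 3.1 V.
3.1 V / 4.21 µV = 736300. Since 2^19 = 524288 and 2^20 = 1048576, N = 20.
Step size = 3.1/1048576 V = 2.9564 µV.
RMS noise = LSB/√12 = 0.853 µV.

0.853 µV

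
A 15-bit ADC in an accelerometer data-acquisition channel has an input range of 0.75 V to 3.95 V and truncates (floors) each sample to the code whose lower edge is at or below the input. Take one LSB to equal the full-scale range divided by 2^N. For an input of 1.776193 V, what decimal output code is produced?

Span: 3.95 V − (0.75 V) = 3.2 V. LSB = 3.2 V / 2^15 ≈ 97.66 µV.
code = ⌊(V_in − V_min)/LSB⌋ = ⌊(V_in − V_min) × 2^15 / range⌋
     = ⌊(1.776193 − (0.75)) × 32768 / 3.2⌋ = ⌊1.026193 × 32768/3.2⌋
     = ⌊10508.216⌋ = 10508.

10508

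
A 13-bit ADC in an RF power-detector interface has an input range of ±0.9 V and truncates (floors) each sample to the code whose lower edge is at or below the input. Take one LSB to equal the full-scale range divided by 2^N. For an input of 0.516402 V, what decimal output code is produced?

6446

Range = 0.9 − (-0.9) = 1.8 V. LSB = 1.8 V / 2^13 ≈ 219.7 µV.
(V_in − V_min) × 2^13/range = (0.516402 − (-0.9)) × 8192/1.8 = 6446.203.
Floor → code = 6446.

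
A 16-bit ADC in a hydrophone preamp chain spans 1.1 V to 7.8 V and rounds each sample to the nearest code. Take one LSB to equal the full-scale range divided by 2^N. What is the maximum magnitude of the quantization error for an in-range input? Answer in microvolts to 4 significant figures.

Full-scale range = 7.8 V − (1.1 V) = 6.7 V.
One LSB is 6.7 V / 65536 = 102.234 µV.
Worst-case error for round-to-nearest is half an LSB: 51.12 µV.

51.12 µV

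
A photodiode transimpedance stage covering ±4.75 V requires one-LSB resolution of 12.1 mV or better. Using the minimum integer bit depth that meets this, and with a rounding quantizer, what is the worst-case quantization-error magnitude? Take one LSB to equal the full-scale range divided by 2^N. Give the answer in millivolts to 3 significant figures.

4.64 mV

The full-scale span is 4.75 − (-4.75) = 9.5 V.
Required number of levels: 9.5/12.1 mV = 785.12; smallest N with 2^N ≥ that is 10.
LSB = 9.5 V / 2^10 = 9.2773 mV.
|e|_max = LSB/2 = 4.64 mV.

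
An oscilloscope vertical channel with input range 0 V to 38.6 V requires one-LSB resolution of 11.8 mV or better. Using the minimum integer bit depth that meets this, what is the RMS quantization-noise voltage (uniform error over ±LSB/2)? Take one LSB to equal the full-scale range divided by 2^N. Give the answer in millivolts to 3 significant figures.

2.72 mV

Span = 38.6 V.
Required number of levels: 38.6/11.8 mV = 3271.2; smallest N with 2^N ≥ that is 12.
Step size = 38.6/4096 V = 9.4238 mV.
RMS noise = LSB/√12 = 2.72 mV.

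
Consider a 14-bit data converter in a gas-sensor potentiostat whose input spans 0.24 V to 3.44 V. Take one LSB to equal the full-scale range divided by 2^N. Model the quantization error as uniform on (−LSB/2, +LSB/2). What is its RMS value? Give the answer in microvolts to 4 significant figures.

Span: 3.44 V − (0.24 V) = 3.2 V.
LSB = 3.2 V / 2^14 = 195.313 µV.
V_rms = LSB/√12 = 195.313 µV / √12 = 56.38 µV.

56.38 µV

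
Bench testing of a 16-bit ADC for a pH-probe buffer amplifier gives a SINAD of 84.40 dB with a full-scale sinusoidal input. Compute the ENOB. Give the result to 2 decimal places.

ENOB = (SINAD − 1.76) / 6.02 = (84.40 − 1.76) / 6.02 = 82.64 / 6.02 = 13.7276.

13.73 bits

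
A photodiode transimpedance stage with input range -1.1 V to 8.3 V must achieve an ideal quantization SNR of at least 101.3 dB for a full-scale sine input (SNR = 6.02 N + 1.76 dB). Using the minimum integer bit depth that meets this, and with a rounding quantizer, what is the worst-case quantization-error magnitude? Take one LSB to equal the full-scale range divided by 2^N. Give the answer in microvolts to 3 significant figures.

35.9 µV

Span: 8.3 V − (-1.1 V) = 9.4 V.
Required N = ⌈(101.3 − 1.76)/6.02⌉ = ⌈16.535⌉ = 17.
LSB = 9.4 V / 2^17 = 71.716 µV.
Half an LSB is 35.9 µV.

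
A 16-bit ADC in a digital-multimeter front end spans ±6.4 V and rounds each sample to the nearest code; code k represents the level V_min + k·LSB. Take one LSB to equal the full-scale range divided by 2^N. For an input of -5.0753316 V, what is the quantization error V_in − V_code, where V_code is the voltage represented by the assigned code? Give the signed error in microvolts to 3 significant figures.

+59.0 µV

The full-scale span is 6.4 − (-6.4) = 12.8 V. LSB = 12.8 V / 2^16 ≈ 195.3 µV.
Position in LSBs: (-5.0753316 − (-6.4)) × 65536/12.8 = 6782.3022; rounding gives k = 6782.
Reconstructed level: -6.4 + 6782 × 12.8/65536 V = -5.0753906250 V.
e = -5.0753316 − (-5.0753906250) = +59.0 µV.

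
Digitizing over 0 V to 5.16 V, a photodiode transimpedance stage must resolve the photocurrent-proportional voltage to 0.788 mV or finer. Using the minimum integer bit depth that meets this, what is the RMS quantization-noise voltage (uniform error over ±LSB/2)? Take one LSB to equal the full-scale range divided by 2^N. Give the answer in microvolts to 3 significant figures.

Range is 5.16 V.
Levels needed ≥ 5.16/0.788 mV = 6548. 2^13 = 8192 suffices, so N_min = 13.
One LSB is 5.16 V / 8192 = 0.62988 mV.
V_rms = LSB/√12 = 182 µV.

182 µV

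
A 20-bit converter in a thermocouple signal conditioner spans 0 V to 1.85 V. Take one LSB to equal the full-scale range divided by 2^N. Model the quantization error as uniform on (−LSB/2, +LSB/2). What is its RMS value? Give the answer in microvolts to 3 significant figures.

V_FS = 1.85 V.
One LSB is 1.85 V / 1048576 = 1.7643 µV.
V_rms = LSB/√12 = 1.7643 µV / √12 = 0.509 µV.

0.509 µV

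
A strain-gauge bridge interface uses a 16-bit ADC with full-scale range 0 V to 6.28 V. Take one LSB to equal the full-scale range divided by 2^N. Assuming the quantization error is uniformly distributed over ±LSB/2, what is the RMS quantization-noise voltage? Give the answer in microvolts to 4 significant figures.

27.66 µV

V_FS = 6.28 V.
LSB = 6.28 V ÷ 2^16 = 6.28/65536 V = 95.8252 µV.
RMS of a uniform error over width LSB is LSB/√12 = 27.66 µV.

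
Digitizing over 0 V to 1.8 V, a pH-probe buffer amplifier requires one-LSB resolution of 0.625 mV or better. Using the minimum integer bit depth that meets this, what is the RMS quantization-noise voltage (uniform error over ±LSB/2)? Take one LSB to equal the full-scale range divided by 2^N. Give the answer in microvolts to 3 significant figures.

127 µV

V_FS = 1.8 V.
1.8 V / 0.625 mV = 2880. Since 2^11 = 2048 and 2^12 = 4096, N = 12.
One LSB is 1.8 V / 4096 = 439.45 µV.
σ_q = LSB/√12 = 439.45 µV/3.4641 = 127 µV.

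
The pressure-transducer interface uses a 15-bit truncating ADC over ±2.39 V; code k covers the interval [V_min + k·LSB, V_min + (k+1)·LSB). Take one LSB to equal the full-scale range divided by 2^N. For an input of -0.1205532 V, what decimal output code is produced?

The full-scale span is 2.39 − (-2.39) = 4.78 V. LSB = 4.78 V / 2^15 ≈ 145.9 µV.
V_in − V_min = -0.1205532 − (-2.39) = 2.2694468 V.
Divide by LSB: 2.2694468 × 32768/4.78 = 15557.5801.
Truncating gives code 15557.

15557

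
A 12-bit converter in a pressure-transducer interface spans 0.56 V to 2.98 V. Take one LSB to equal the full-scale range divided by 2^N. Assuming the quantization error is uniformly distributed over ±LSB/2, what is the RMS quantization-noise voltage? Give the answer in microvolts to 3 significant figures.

171 µV

Range = 2.98 − (0.56) = 2.42 V.
One LSB is 2.42 V / 4096 = 0.59082 mV.
For a uniform distribution on [−LSB/2, +LSB/2], V_rms = LSB/√12 = 0.59082 mV/3.4641 = 171 µV.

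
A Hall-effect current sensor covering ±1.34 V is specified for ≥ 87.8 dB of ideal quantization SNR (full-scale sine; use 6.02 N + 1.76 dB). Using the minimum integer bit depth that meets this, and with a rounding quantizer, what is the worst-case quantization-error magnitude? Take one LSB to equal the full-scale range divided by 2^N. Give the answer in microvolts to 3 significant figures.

40.9 µV

Range = 1.34 − (-1.34) = 2.68 V.
N ≥ (87.8 − 1.76)/6.02 = 14.292 → N_min = 15.
Step size = 2.68/32768 V = 81.787 µV.
|e|_max = LSB/2 = 40.9 µV.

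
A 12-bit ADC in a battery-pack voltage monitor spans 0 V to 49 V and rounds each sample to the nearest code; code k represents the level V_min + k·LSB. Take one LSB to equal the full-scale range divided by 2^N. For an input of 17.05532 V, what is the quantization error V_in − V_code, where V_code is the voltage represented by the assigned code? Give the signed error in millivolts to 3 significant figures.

−3.76 mV

Full-scale range = 49 V. LSB = 49 V / 2^12 ≈ 11.96 mV.
Position in LSBs: (17.05532 − (0)) × 4096/49 = 1425.6855; rounding gives k = 1426.
Reconstructed level: 0 + 1426 × 49/4096 V = 17.05908203 V.
Error = V_in − V_code = 17.05532 − (17.05908203) = −3.76 mV.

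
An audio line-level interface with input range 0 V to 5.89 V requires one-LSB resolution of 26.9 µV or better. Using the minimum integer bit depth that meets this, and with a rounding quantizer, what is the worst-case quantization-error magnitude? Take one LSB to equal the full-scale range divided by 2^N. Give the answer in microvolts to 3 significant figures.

11.2 µV

Full-scale range = 5.89 V.
Required number of levels: 5.89/26.9 µV = 218960; smallest N with 2^N ≥ that is 18.
LSB = 5.89 V ÷ 2^18 = 5.89/262144 V = 22.469 µV.
Half an LSB is 11.2 µV.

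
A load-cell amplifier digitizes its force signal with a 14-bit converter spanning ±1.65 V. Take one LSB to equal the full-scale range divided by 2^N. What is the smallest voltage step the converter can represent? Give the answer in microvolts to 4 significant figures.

201.4 µV

Span: 1.65 V − (-1.65 V) = 3.3 V.
Number of codes = 2^14 = 16384.
One LSB is 3.3 V / 16384 = 201.4 µV.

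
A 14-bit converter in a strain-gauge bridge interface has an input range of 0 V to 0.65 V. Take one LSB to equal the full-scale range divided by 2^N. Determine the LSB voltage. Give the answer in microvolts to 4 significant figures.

V_FS = 0.65 V.
Number of codes = 2^14 = 16384.
LSB = 0.65 V / 2^14 = 39.67 µV.

39.67 µV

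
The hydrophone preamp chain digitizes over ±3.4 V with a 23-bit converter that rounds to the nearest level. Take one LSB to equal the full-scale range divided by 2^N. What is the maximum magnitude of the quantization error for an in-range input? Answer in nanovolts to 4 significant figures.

405.3 nV

Range = 3.4 − (-3.4) = 6.8 V.
One LSB is 6.8 V / 8388608 = 0.810623 µV.
Worst-case error for round-to-nearest is half an LSB: 405.3 nV.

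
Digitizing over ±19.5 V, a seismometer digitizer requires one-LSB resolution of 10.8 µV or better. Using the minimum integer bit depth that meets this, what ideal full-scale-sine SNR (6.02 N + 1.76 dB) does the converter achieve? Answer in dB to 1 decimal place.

134.2 dB

Span: 19.5 V − (-19.5 V) = 39 V.
Levels needed ≥ 39/10.8 µV = 3.611e6. 2^22 = 4194304 suffices, so N_min = 22.
SNR = 6.02 × 22 + 1.76 = 134.20 dB.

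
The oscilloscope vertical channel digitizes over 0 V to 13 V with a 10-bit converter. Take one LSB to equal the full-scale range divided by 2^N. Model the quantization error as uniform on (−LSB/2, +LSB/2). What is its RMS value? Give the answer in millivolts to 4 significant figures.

Span = 13 V.
LSB = 13 V / 2^10 = 12.6953 mV.
RMS of a uniform error over width LSB is LSB/√12 = 3.665 mV.

3.665 mV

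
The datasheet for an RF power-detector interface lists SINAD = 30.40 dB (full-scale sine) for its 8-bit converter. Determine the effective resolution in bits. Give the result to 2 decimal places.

ENOB = (30.40 − 1.76)/6.02 = 4.7575 bits.

4.76 bits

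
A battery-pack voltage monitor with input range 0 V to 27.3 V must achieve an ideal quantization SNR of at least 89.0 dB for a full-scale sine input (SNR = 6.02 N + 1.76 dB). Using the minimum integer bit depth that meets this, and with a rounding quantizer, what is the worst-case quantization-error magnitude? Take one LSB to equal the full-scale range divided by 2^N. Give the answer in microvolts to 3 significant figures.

Span = 27.3 V.
N ≥ (89.0 − 1.76)/6.02 = 14.492 → N_min = 15.
LSB = 27.3 V / 2^15 = 0.83313 mV.
Max error for round-to-nearest is LSB/2 = 417 µV.

417 µV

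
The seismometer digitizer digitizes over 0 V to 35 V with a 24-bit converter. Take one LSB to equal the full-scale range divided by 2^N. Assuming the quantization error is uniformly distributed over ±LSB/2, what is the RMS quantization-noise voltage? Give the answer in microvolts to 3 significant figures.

0.602 µV

V_FS = 35 V.
LSB = 35 V ÷ 2^24 = 35/16777216 V = 2.0862 µV.
V_rms = LSB/√12 = 2.0862 µV / √12 = 0.602 µV.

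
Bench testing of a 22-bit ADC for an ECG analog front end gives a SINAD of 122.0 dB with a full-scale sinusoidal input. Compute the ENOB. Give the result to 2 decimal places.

(122.0 − 1.76) / 6.02 = 120.24/6.02 = 19.9734 effective bits.

19.97 bits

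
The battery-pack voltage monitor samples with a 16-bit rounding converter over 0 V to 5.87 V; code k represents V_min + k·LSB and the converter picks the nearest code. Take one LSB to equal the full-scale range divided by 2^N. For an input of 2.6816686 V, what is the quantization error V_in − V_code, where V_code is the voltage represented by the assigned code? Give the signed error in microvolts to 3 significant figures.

V_FS = 5.87 V. LSB = 5.87 V / 2^16 ≈ 89.57 µV.
(2.6816686 − (0)) / LSB = 2.6816686 × 65536/5.87 = 29939.6650. Nearest integer: k = 29940.
Reconstructed level: 0 + 29940 × 5.87/65536 V = 2.6816986084 V.
e = 2.6816686 − (2.6816986084) = −30.0 µV.

−30.0 µV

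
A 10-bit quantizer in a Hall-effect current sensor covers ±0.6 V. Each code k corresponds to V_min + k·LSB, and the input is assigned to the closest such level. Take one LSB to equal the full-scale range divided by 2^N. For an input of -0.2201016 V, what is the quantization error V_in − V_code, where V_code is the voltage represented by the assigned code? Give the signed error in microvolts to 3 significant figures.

+211 µV

Range = 0.6 − (-0.6) = 1.2 V. LSB = 1.2 V / 2^10 ≈ 1.172 mV.
Position in LSBs: (-0.2201016 − (-0.6)) × 1024/1.2 = 324.1800; rounding gives k = 324.
V_code = V_min + k × range/2^10 = -0.6 + 324 × 1.2/1024 = -0.2203125000 V.
e = -0.2201016 − (-0.2203125000) = +211 µV.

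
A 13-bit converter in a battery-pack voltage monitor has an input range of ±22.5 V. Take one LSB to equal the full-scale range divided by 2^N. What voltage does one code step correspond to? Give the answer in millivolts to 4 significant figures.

5.493 mV

Span: 22.5 V − (-22.5 V) = 45 V.
Number of codes = 2^13 = 8192.
One LSB is 45 V / 8192 = 5.493 mV.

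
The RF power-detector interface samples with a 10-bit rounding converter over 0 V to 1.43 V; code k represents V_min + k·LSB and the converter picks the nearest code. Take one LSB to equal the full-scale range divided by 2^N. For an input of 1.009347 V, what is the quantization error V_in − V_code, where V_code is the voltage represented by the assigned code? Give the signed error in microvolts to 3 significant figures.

−311 µV

Range is 1.43 V. LSB = 1.43 V / 2^10 ≈ 1.396 mV.
(V_in − V_min)/LSB = (1.009347 − (0)) × 1024/1.43 = 722.7772 → nearest code k = 723.
Reconstructed level: 0 + 723 × 1.43/1024 V = 1.009658203 V.
Error = V_in − V_code = 1.009347 − (1.009658203) = −311 µV.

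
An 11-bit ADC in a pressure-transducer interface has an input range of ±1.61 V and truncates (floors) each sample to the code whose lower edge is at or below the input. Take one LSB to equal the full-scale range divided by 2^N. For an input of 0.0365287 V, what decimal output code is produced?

Full-scale range = 1.61 V − (-1.61 V) = 3.22 V. LSB = 3.22 V / 2^11 ≈ 1.572 mV.
V_in − V_min = 0.0365287 − (-1.61) = 1.6465287 V.
Divide by LSB: 1.6465287 × 2048/3.22 = 1047.2332.
Truncating gives code 1047.

1047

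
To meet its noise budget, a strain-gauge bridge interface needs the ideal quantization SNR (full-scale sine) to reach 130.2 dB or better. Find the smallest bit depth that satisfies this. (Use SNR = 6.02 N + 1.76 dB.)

22 bits

6.02 N + 1.76 ≥ 130.2 gives N ≥ 21.336, so the minimum integer is 22.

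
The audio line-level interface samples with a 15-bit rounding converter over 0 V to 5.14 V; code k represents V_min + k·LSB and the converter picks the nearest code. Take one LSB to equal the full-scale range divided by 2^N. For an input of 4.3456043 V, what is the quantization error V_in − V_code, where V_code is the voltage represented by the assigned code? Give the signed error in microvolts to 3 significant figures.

−54.9 µV

V_FS = 5.14 V. LSB = 5.14 V / 2^15 ≈ 156.9 µV.
Position in LSBs: (4.3456043 − (0)) × 32768/5.14 = 27703.6501; rounding gives k = 27704.
V_code = 0 + (27704/32768) × 5.14 = 4.3456591797 V.
e = 4.3456043 − (4.3456591797) = −54.9 µV.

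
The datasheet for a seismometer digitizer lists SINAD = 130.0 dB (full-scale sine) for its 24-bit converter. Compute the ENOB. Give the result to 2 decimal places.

Inverting SNR = 6.02 N + 1.76: N_eff = (130.0 − 1.76)/6.02 = 21.3023.

21.30 bits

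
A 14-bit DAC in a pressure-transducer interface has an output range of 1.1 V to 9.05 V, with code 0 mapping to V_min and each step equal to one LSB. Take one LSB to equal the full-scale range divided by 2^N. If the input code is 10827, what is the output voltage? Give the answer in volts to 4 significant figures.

Span: 9.05 V − (1.1 V) = 7.95 V. LSB = 7.95 V / 2^14.
V_out = V_min + code × LSB = 1.1 V + 10827 × 7.95 V / 16384
      = 1.1 V + 5.25358 V = 6.35358 V.

6.354 V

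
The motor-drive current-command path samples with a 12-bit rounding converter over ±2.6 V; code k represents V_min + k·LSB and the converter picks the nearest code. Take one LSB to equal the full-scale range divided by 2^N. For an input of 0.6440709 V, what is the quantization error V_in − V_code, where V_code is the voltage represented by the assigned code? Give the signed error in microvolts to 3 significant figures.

+419 µV

Span: 2.6 V − (-2.6 V) = 5.2 V. LSB = 5.2 V / 2^12 ≈ 1.270 mV.
Position in LSBs: (0.6440709 − (-2.6)) × 4096/5.2 = 2555.3297; rounding gives k = 2555.
V_code = V_min + k × range/2^12 = -2.6 + 2555 × 5.2/4096 = 0.6436523438 V.
Error = V_in − V_code = 0.6440709 − (0.6436523438) = +419 µV.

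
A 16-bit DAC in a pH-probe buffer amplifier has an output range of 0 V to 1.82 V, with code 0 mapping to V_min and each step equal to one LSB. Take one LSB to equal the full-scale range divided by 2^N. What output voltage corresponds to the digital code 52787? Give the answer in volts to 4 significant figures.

Span = 1.82 V. LSB = 1.82 V / 2^16.
V_out = V_min + code × LSB = 0 V + 52787 × 1.82 V / 65536
      = 0 V + 1.46595 V = 1.46595 V.

1.466 V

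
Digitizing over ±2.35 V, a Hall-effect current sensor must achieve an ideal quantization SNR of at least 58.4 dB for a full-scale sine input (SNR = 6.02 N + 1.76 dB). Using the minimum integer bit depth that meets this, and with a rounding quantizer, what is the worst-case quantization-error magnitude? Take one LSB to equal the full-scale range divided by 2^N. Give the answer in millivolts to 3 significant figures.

2.29 mV

Full-scale range = 2.35 V − (-2.35 V) = 4.7 V.
Solving 6.02 N ≥ 58.4 − 1.76: N ≥ 9.409. Round up → N = 10.
LSB = 4.7 V / 2^10 = 4.5898 mV.
Half an LSB is 2.29 mV.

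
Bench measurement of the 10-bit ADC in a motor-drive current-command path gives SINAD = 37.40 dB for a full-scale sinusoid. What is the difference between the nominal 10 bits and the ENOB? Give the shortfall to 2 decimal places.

4.08 bits

Effective bits = (37.40 − 1.76)/6.02 = 5.9203.
Shortfall = 10 − 5.9203 = 4.0797 bits.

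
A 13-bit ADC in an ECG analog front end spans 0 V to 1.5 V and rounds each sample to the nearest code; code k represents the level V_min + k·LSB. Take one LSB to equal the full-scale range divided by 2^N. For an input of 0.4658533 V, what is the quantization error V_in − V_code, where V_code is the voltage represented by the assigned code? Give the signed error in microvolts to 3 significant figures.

V_FS = 1.5 V. LSB = 1.5 V / 2^13 ≈ 183.1 µV.
(V_in − V_min)/LSB = (0.4658533 − (0)) × 8192/1.5 = 2544.1802 → nearest code k = 2544.
V_code = 0 + (2544/8192) × 1.5 = 0.4658203125 V.
e = 0.4658533 − (0.4658203125) = +33.0 µV.

+33.0 µV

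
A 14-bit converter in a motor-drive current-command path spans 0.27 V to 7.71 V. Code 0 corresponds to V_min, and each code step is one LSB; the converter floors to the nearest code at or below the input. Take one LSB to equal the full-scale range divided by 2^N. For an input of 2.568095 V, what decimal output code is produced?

Span: 7.71 V − (0.27 V) = 7.44 V. LSB = 7.44 V / 2^14 ≈ 454.1 µV.
(V_in − V_min) × 2^14/range = (2.568095 − (0.27)) × 16384/7.44 = 5060.751.
Floor → code = 5060.

5060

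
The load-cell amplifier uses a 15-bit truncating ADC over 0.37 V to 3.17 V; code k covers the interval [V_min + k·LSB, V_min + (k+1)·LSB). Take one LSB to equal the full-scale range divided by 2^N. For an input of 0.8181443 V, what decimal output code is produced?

Span: 3.17 V − (0.37 V) = 2.8 V. LSB = 2.8 V / 2^15 ≈ 85.45 µV.
V_in − V_min = 0.8181443 − (0.37) = 0.4481443 V.
Divide by LSB: 0.4481443 × 32768/2.8 = 5244.5687.
Truncating gives code 5244.

5244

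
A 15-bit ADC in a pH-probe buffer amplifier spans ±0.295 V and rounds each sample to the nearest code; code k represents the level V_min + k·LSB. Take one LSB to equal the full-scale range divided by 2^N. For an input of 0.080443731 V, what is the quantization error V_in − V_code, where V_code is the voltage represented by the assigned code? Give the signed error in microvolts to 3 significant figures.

Full-scale range = 0.295 V − (-0.295 V) = 0.59 V. LSB = 0.59 V / 2^15 ≈ 18.01 µV.
(0.080443731 − (-0.295)) / LSB = 0.375443731 × 32768/0.59 = 20851.7630. Nearest integer: k = 20852.
V_code = V_min + k × range/2^15 = -0.295 + 20852 × 0.59/32768 = 0.080447998047 V.
e = 0.080443731 − (0.080447998047) = −4.27 µV.

−4.27 µV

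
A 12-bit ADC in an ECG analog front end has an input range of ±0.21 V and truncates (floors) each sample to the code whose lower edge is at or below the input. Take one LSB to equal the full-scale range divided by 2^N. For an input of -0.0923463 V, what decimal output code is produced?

1147

Span: 0.21 V − (-0.21 V) = 0.42 V. LSB = 0.42 V / 2^12 ≈ 102.5 µV.
V_in − V_min = -0.0923463 − (-0.21) = 0.1176537 V.
Divide by LSB: 0.1176537 × 4096/0.42 = 1147.4037.
Truncating gives code 1147.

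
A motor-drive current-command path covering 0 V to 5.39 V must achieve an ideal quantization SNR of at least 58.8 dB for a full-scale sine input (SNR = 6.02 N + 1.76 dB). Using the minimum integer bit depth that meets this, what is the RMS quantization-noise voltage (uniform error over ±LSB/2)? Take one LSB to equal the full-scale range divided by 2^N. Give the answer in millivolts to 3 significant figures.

1.52 mV

V_FS = 5.39 V.
6.02 N + 1.76 ≥ 58.8 gives N ≥ 9.475, so the minimum integer is 10.
LSB = 5.39 V ÷ 2^10 = 5.39/1024 V = 5.2637 mV.
σ_q = LSB/√12 = 5.2637 mV/3.4641 = 1.52 mV.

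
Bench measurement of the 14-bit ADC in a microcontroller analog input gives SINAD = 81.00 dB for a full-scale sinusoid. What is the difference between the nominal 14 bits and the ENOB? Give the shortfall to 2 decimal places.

0.84 bits

Effective bits = (81.00 − 1.76)/6.02 = 13.1628.
14 − 13.1628 = 0.84 bits below nominal.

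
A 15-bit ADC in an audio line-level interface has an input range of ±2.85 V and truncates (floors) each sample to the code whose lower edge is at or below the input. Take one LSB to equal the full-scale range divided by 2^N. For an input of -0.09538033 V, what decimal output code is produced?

15835

Full-scale range = 2.85 V − (-2.85 V) = 5.7 V. LSB = 5.7 V / 2^15 ≈ 174.0 µV.
(V_in − V_min) × 2^15/range = (-0.09538033 − (-2.85)) × 32768/5.7 = 15835.680.
Floor → code = 15835.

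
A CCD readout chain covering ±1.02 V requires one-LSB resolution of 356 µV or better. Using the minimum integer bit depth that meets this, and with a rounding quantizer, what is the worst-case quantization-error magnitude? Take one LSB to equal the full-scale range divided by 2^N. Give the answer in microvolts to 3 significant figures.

Range = 1.02 − (-1.02) = 2.04 V.
2.04 V / 356 µV = 5730. Since 2^12 = 4096 and 2^13 = 8192, N = 13.
Step size = 2.04/8192 V = 249.02 µV.
|e|_max = LSB/2 = 125 µV.

125 µV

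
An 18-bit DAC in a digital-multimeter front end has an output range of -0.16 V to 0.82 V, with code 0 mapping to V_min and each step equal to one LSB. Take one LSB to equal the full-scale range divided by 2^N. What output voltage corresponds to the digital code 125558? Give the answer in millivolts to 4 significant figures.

Range = 0.82 − (-0.16) = 0.98 V. LSB = 0.98 V / 2^18.
V_out = -0.16 + 125558 × (0.98/262144) V
      = -0.16 V + 0.469386 V = 0.309386 V.

309.4 mV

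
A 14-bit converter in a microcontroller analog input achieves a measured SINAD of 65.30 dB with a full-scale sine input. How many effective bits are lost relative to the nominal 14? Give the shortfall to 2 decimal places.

N_eff = (65.30 − 1.76)/6.02 = 10.5548 bits.
Lost resolution: 14 − 10.5548 = 3.4452 bits.

3.45 bits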